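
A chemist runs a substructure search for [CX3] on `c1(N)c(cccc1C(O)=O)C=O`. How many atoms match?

Check the 12 heavy atoms by environment: 6× c (aromatic, X3) → no; 2× C (X3) → match; 2× O (X1) → no; 1× O (X2) → no; 1× N (X3) → no.
That gives 2 matching atoms.

2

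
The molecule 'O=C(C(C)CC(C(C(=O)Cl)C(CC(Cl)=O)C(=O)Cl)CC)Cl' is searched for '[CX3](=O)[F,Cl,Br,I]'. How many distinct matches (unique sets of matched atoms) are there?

[CX3](=O)[F,Cl,Br,I] is the SMARTS for an acyl halide: a carbonyl carbon bonded to a halogen.
The molecule carries 4 separate instances of an acyl chloride (-C(=O)Cl) meeting every constraint; each maps to a distinct set of atoms, giving 4 matches.

4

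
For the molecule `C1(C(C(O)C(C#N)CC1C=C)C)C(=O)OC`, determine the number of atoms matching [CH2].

2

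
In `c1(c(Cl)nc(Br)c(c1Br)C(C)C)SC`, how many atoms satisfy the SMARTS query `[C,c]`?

9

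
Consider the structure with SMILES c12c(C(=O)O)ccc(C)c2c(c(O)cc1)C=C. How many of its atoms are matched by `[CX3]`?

3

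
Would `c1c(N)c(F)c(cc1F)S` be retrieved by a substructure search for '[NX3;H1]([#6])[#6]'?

No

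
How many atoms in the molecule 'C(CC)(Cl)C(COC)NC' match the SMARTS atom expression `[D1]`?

4

Check the 10 heavy atoms by environment: 2× C (D2) → no; 2× C (D3) → no; 3× C (D1) → match; 1× O (D2) → no; 1× N (D2) → no; 1× Cl (D1) → match.
Summing the matching environments: 3 + 1 = 4 matching atoms.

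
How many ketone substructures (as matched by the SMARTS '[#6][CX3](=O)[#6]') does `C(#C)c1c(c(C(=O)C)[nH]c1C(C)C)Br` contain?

[#6][CX3](=O)[#6] is the SMARTS for a ketone: a carbonyl carbon (no H) flanked by two carbons.
Exactly one fragment in the molecule meets all constraints, giving 1 match.

1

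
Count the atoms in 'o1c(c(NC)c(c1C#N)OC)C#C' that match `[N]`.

The query [N] means: uppercase N matches aliphatic (non-aromatic) nitrogen only.
Check the 13 heavy atoms by environment: 1× o (aromatic) → no; 4× c (aromatic) → no; 2× N → match; 5× C → no; 1× O → no.
That gives 2 matching atoms.

2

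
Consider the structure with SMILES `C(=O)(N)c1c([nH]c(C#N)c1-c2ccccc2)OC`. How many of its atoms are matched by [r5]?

Check the 18 heavy atoms by environment: 1× n (aromatic, in 5-ring) → match; 4× c (aromatic, in 5-ring) → match; 2× O (acyclic) → no; 3× C (acyclic) → no; 6× c (aromatic, in 6-ring) → no; 2× N (acyclic) → no.
Summing the matching environments: 1 + 4 = 5 matching atoms.

5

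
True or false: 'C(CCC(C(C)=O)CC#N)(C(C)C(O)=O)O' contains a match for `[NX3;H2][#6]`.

The pattern [NX3;H2][#6] describes a trivalent nitrogen with two H attached to carbon — a primary amine.
The closest candidate here is a nitrile (-C#N), but the nitrogen is NX1 (triple-bonded), not NX3 with two H. No other fragment satisfies the full query, so there is no match.

False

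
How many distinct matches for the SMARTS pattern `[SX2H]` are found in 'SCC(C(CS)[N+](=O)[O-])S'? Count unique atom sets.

3

[SX2H] is the SMARTS for a thiol: an aliphatic sulfur with two connections, one being H.
The molecule carries 3 separate instances of a thiol (-SH) meeting every constraint; each maps to a distinct set of atoms, giving 3 matches.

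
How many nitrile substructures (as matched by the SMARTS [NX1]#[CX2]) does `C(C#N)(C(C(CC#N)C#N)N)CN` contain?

3

[NX1]#[CX2] is the SMARTS for a nitrile: a nitrogen triple-bonded to a two-connected carbon.
The molecule carries 3 separate instances of a nitrile (-C#N) meeting every constraint; each maps to a distinct set of atoms, giving 3 matches.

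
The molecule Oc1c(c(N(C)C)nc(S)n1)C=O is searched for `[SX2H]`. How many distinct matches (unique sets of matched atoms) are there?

[SX2H] is the SMARTS for a thiol: an aliphatic sulfur with two connections, one being H.
Exactly one fragment in the molecule meets all constraints, giving 1 match.

1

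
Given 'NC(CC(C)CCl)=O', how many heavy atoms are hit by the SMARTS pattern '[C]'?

The query [C] means: uppercase C matches aliphatic (non-aromatic) carbon only.
Check the 8 heavy atoms by environment: 5× C → match; 1× Cl → no; 1× O → no; 1× N → no.
That gives 5 matching atoms.

5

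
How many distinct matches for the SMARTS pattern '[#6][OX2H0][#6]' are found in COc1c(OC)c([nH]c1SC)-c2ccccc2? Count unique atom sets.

2

[#6][OX2H0][#6] is the SMARTS for an ether: an aliphatic oxygen bridging two carbons with no H on the oxygen.
The molecule carries 2 separate instances of a methoxy ether (-OCH3) meeting every constraint; each maps to a distinct set of atoms, giving 2 matches.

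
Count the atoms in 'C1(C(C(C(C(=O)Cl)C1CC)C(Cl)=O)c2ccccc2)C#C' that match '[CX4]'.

7

The query [CX4] means: C with X4: aliphatic carbon with exactly 4 total connections (bonds + H).
Check the 21 heavy atoms by environment: 7× C (X4) → match; 2× C (X2) → no; 6× c (aromatic, X3) → no; 2× C (X3) → no; 2× O (X1) → no; 2× Cl (X1) → no.
That gives 7 matching atoms.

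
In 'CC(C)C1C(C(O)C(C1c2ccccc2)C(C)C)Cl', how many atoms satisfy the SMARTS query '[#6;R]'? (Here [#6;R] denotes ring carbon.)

The query [#6;R] means: carbon that is part of a ring.
Check the 19 heavy atoms by environment: 5× C (in 5-ring) → match; 1× O (acyclic) → no; 1× Cl (acyclic) → no; 6× C (acyclic) → no; 6× c (aromatic, in 6-ring) → match.
Summing the matching environments: 5 + 6 = 11 matching atoms.

11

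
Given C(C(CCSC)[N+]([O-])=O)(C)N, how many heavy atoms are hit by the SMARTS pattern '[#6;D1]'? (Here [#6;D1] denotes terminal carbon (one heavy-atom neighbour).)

The query [#6;D1] means: carbon bonded to exactly one heavy atom.
Check the 11 heavy atoms by environment: 2× C (D1) → match; 2× C (D3) → no; 2× C (D2) → no; 1× N (charge +1, D3) → no; 1× O (charge -1, D1) → no; 1× O (D1) → no; 1× S (D2) → no; 1× N (D1) → no.
That gives 2 matching atoms.

2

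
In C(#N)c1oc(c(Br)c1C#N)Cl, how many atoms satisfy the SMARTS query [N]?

Check the 11 heavy atoms by environment: 1× o (aromatic) → no; 4× c (aromatic) → no; 2× C → no; 2× N → match; 1× Br → no; 1× Cl → no.
That gives 2 matching atoms.

2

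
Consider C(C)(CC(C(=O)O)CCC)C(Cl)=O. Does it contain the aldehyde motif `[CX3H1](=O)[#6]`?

The pattern [CX3H1](=O)[#6] describes an sp2 carbon with one H, double-bonded to O and single-bonded to carbon — an aldehyde.
The closest candidate here is a carboxylic acid group (-C(=O)OH), but the carbonyl carbon has H0 and is bonded to O, not H1. No other fragment satisfies the full query, so there is no match.

No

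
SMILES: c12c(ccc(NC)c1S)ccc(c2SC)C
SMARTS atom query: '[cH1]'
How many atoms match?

The query [cH1] means: aromatic carbon bearing exactly one hydrogen.
Check the 16 heavy atoms by environment: 6× c (aromatic, H0) → no; 4× c (aromatic, H1) → match; 1× S (H0) → no; 3× C (H3) → no; 1× S (H1) → no; 1× N (H1) → no.
That gives 4 matching atoms.

4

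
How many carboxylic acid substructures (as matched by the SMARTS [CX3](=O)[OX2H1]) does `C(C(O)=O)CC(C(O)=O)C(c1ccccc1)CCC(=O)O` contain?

3

[CX3](=O)[OX2H1] is the SMARTS for a carboxylic acid: an sp2 carbon double-bonded to O and single-bonded to an -OH oxygen.
The molecule carries 3 separate instances of a carboxylic acid group (-C(=O)OH) meeting every constraint; each maps to a distinct set of atoms, giving 3 matches.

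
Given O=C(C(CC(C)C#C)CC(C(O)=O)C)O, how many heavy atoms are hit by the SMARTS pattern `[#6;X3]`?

The query [#6;X3] means: any carbon (aromatic or not) with three total connections.
Check the 15 heavy atoms by environment: 7× C (X4) → no; 2× C (X3) → match; 2× O (X1) → no; 2× O (X2) → no; 2× C (X2) → no.
That gives 2 matching atoms.

2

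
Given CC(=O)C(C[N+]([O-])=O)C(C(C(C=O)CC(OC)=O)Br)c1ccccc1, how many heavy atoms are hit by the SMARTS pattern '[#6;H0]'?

3

The query [#6;H0] means: any carbon with no attached hydrogen.
Check the 25 heavy atoms by environment: 2× C (H2) → no; 5× C (H1) → no; 1× c (aromatic, H0) → match; 5× c (aromatic, H1) → no; 5× O (H0) → no; 1× N (charge +1, H0) → no; 1× O (charge -1, H0) → no; 2× C (H0) → match; 2× C (H3) → no; 1× Br (H0) → no.
Summing the matching environments: 1 + 2 = 3 matching atoms.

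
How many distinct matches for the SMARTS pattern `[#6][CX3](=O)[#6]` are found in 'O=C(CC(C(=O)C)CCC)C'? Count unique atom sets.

2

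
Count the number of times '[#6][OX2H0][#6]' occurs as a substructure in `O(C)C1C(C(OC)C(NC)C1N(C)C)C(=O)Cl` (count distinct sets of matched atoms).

[#6][OX2H0][#6] is the SMARTS for an ether: an aliphatic oxygen bridging two carbons with no H on the oxygen.
The molecule carries 2 separate instances of a methoxy ether (-OCH3) meeting every constraint; each maps to a distinct set of atoms, giving 2 matches.

2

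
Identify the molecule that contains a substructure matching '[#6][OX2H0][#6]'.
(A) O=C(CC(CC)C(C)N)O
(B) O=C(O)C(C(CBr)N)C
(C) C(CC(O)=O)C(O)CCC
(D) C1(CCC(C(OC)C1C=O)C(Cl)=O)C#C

[#6][OX2H0][#6] describes an aliphatic oxygen bridging two carbons with no H on the oxygen (an ether).
(A) has a carboxylic acid group (-C(=O)OH) but the -OH oxygen has H1; the =O is OX1, not OX2.
(B) has a carboxylic acid group (-C(=O)OH) but the -OH oxygen has H1; the =O is OX1, not OX2.
(C) has a hydroxyl group (-OH) but the oxygen has H1, not H0 bridging two carbons.
(D) contains a methoxy ether (-OCH3), which satisfies every atom and bond constraint.
So the answer is (D).

D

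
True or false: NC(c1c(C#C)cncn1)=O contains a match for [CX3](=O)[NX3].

True

The pattern [CX3](=O)[NX3] describes a carbonyl carbon bonded to a trivalent nitrogen — an amide.
The molecule carries a primary amide (-C(=O)NH2), whose atoms satisfy every constraint of the query, so the pattern matches.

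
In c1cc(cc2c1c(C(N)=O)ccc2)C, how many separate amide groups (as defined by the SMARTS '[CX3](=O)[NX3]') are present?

1

[CX3](=O)[NX3] is the SMARTS for an amide: a carbonyl carbon bonded to a trivalent nitrogen.
Exactly one fragment in the molecule meets all constraints, giving 1 match.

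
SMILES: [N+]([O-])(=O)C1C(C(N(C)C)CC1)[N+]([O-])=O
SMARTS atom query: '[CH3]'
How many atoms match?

2

The query [CH3] means: aliphatic carbon with exactly three hydrogens.
Check the 14 heavy atoms by environment: 3× C (H1) → no; 2× C (H2) → no; 1× N (H0) → no; 2× C (H3) → match; 2× N (charge +1, H0) → no; 2× O (charge -1, H0) → no; 2× O (H0) → no.
That gives 2 matching atoms.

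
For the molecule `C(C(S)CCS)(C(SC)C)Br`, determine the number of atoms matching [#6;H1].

3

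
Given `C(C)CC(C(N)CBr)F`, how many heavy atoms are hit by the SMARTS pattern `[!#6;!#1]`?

3

Check the 9 heavy atoms by environment: 6× C → no; 1× Br → match; 1× N → match; 1× F → match.
Summing the matching environments: 1 + 1 + 1 = 3 matching atoms.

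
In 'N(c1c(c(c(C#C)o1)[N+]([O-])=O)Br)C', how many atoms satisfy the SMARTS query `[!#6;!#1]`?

6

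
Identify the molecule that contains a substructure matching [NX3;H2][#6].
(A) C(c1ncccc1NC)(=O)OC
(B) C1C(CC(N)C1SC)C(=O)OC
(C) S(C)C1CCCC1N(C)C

B

[NX3;H2][#6] describes a trivalent nitrogen with two H attached to carbon (a primary amine).
(A) has an N-methylamino group (-NHCH3) but the nitrogen bears two carbons and only one H (H1), not H2.
(B) contains a primary amino group (-NH2), which satisfies every atom and bond constraint.
(C) has a dimethylamino group (-N(CH3)2) but the nitrogen has H0, not H2.
So the answer is (B).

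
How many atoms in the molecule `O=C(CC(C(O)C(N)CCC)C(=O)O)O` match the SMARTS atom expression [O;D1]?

Check the 15 heavy atoms by environment: 3× C (D2) → no; 5× C (D3) → no; 5× O (D1) → match; 1× C (D1) → no; 1× N (D1) → no.
That gives 5 matching atoms.

5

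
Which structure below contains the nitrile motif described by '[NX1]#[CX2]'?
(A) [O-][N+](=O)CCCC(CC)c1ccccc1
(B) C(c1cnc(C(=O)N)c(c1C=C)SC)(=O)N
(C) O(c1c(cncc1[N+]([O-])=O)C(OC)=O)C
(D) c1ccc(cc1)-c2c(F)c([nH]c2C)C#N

D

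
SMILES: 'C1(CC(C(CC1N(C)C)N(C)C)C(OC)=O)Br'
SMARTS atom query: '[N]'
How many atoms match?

2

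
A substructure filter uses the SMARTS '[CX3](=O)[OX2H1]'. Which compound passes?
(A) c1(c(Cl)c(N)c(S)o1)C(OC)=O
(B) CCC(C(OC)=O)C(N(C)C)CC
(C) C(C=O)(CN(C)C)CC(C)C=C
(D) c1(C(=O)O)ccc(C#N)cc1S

[CX3](=O)[OX2H1] describes an sp2 carbon double-bonded to O and single-bonded to an -OH oxygen (a carboxylic acid).
(A) has a methyl-ester group (-C(=O)OCH3) but the singly-bonded O has no H (OX2H0, not OX2H1).
(B) has a methyl-ester group (-C(=O)OCH3) but the singly-bonded O has no H (OX2H0, not OX2H1).
(C) has an aldehyde (-CHO) but there is no singly-bonded oxygen on the carbonyl carbon.
(D) contains a carboxylic acid group (-C(=O)OH), which satisfies every atom and bond constraint.
So the answer is (D).

D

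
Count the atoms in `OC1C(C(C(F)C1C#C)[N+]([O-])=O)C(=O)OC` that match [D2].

2

The query [D2] means: atom with exactly two heavy-atom neighbours.
Check the 16 heavy atoms by environment: 6× C (D3) → no; 1× C (D2) → match; 2× C (D1) → no; 3× O (D1) → no; 1× O (D2) → match; 1× F (D1) → no; 1× N (charge +1, D3) → no; 1× O (charge -1, D1) → no.
Summing the matching environments: 1 + 1 = 2 matching atoms.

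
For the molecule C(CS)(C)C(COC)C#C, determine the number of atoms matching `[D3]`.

Check the 10 heavy atoms by environment: 3× C (D2) → no; 2× C (D3) → match; 1× O (D2) → no; 3× C (D1) → no; 1× S (D1) → no.
That gives 2 matching atoms.

2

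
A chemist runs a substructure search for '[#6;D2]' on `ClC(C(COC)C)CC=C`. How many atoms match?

3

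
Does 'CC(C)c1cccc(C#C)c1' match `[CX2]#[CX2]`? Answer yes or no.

Yes

The pattern [CX2]#[CX2] describes a carbon-carbon triple bond — an alkyne.
The molecule carries an ethynyl group (-C#CH), whose atoms satisfy every constraint of the query, so the pattern matches.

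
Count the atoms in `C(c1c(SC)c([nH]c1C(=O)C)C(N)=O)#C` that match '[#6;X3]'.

The query [#6;X3] means: any carbon (aromatic or not) with three total connections.
Check the 15 heavy atoms by environment: 1× n (aromatic, X3) → no; 4× c (aromatic, X3) → match; 2× C (X3) → match; 2× O (X1) → no; 2× C (X4) → no; 1× N (X3) → no; 1× S (X2) → no; 2× C (X2) → no.
Summing the matching environments: 4 + 2 = 6 matching atoms.

6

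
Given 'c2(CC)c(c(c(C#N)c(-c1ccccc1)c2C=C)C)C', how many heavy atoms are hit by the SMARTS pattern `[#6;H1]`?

The query [#6;H1] means: any carbon bearing exactly one hydrogen.
Check the 20 heavy atoms by environment: 7× c (aromatic, H0) → no; 2× C (H2) → no; 3× C (H3) → no; 1× C (H1) → match; 1× C (H0) → no; 1× N (H0) → no; 5× c (aromatic, H1) → match.
Summing the matching environments: 1 + 5 = 6 matching atoms.

6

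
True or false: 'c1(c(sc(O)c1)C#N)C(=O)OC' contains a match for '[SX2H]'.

False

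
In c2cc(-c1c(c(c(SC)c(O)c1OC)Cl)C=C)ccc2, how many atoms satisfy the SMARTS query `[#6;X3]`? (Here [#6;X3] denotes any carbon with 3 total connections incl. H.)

The query [#6;X3] means: any carbon (aromatic or not) with three total connections.
Check the 20 heavy atoms by environment: 12× c (aromatic, X3) → match; 1× S (X2) → no; 2× C (X4) → no; 2× C (X3) → match; 2× O (X2) → no; 1× Cl (X1) → no.
Summing the matching environments: 12 + 2 = 14 matching atoms.

14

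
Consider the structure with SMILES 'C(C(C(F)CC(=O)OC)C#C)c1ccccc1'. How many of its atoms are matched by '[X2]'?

3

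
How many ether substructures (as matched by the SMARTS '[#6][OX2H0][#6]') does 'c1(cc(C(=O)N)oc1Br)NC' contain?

0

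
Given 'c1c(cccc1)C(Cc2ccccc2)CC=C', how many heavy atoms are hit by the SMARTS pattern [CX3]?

2

The query [CX3] means: C with X3: aliphatic carbon with exactly 3 total connections.
Check the 17 heavy atoms by environment: 3× C (X4) → no; 2× C (X3) → match; 12× c (aromatic, X3) → no.
That gives 2 matching atoms.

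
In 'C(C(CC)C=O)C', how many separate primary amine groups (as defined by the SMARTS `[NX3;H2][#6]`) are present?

[NX3;H2][#6] is the SMARTS for a primary amine: a trivalent nitrogen with two H attached to carbon.
No fragment in the molecule satisfies every constraint, giving 0 matches.

0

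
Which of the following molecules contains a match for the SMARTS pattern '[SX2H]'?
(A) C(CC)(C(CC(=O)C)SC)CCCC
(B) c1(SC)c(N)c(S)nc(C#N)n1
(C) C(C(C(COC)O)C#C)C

B

[SX2H] describes an aliphatic sulfur with two connections, one being H (a thiol).
(A) has a methylthio ether (-SCH3) but the sulfur has H0 (bonded to two carbons), not H1.
(B) contains a thiol (-SH), which satisfies every atom and bond constraint.
(C) has a hydroxyl group (-OH) but it is an -OH, not an -SH.
So the answer is (B).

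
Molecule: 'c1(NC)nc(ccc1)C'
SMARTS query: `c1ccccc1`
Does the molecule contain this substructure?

The pattern c1ccccc1 describes six aromatic carbons in a ring — a benzene ring.
The closest candidate here is a methyl group (-CH3), but no six-membered all-carbon aromatic ring is present. No other fragment satisfies the full query, so there is no match.

No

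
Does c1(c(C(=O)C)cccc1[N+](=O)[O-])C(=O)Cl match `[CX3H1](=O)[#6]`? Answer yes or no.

No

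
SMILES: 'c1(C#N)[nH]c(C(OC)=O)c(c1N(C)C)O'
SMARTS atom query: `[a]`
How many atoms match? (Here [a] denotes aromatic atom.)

5

The query [a] means: a matches any aromatic atom.
Check the 15 heavy atoms by environment: 1× n (aromatic) → match; 4× c (aromatic) → match; 5× C → no; 2× N → no; 3× O → no.
Summing the matching environments: 1 + 4 = 5 matching atoms.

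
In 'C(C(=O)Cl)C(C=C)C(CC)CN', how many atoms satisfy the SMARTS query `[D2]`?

Check the 12 heavy atoms by environment: 4× C (D2) → match; 3× C (D3) → no; 2× C (D1) → no; 1× O (D1) → no; 1× Cl (D1) → no; 1× N (D1) → no.
That gives 4 matching atoms.

4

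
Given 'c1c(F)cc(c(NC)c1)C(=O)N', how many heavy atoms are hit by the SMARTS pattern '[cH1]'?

3

The query [cH1] means: aromatic carbon bearing exactly one hydrogen.
Check the 12 heavy atoms by environment: 3× c (aromatic, H1) → match; 3× c (aromatic, H0) → no; 1× N (H1) → no; 1× C (H3) → no; 1× F (H0) → no; 1× C (H0) → no; 1× O (H0) → no; 1× N (H2) → no.
That gives 3 matching atoms.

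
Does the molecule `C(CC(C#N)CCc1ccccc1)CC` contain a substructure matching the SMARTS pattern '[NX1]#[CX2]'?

Yes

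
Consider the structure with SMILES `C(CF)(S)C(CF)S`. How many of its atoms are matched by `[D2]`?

The query [D2] means: atom with exactly two heavy-atom neighbours.
Check the 8 heavy atoms by environment: 2× C (D2) → match; 2× C (D3) → no; 2× S (D1) → no; 2× F (D1) → no.
That gives 2 matching atoms.

2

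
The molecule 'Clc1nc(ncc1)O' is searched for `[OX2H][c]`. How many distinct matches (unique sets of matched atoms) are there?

1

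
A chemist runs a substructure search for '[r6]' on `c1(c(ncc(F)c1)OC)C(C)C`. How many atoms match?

6

The query [r6] means: r6 matches atoms in a six-membered ring.
Check the 12 heavy atoms by environment: 1× n (aromatic, in 6-ring) → match; 5× c (aromatic, in 6-ring) → match; 4× C (acyclic) → no; 1× F (acyclic) → no; 1× O (acyclic) → no.
Summing the matching environments: 1 + 5 = 6 matching atoms.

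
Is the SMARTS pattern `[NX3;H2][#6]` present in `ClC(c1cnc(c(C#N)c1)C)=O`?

No

The pattern [NX3;H2][#6] describes a trivalent nitrogen with two H attached to carbon — a primary amine.
The closest candidate here is a nitrile (-C#N), but the nitrogen is NX1 (triple-bonded), not NX3 with two H. No other fragment satisfies the full query, so there is no match.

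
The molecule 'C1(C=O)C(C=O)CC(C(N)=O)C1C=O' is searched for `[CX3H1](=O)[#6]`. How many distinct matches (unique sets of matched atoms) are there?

3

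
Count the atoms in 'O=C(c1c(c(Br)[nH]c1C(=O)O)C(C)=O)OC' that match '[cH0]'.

The query [cH0] means: aromatic carbon with no attached hydrogen (substituted or ring-fusion).
Check the 16 heavy atoms by environment: 1× n (aromatic, H1) → no; 4× c (aromatic, H0) → match; 3× C (H0) → no; 4× O (H0) → no; 2× C (H3) → no; 1× O (H1) → no; 1× Br (H0) → no.
That gives 4 matching atoms.

4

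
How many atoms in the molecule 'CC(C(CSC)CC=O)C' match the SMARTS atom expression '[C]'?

8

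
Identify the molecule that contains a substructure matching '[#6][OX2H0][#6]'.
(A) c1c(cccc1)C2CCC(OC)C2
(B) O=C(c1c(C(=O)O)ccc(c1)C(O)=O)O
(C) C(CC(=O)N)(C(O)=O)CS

A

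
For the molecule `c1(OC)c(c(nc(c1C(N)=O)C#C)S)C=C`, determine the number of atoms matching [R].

6

Check the 16 heavy atoms by environment: 1× n (aromatic, in 6-ring) → match; 5× c (aromatic, in 6-ring) → match; 1× S (acyclic) → no; 2× O (acyclic) → no; 6× C (acyclic) → no; 1× N (acyclic) → no.
Summing the matching environments: 1 + 5 = 6 matching atoms.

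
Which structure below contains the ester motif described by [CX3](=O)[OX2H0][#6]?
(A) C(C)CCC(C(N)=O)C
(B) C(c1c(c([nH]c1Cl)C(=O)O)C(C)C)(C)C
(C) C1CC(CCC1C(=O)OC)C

C

[CX3](=O)[OX2H0][#6] describes a carbonyl carbon bonded to an oxygen that is itself bonded to carbon (no H on that O) (an ester).
(A) has a primary amide (-C(=O)NH2) but the carbonyl is bonded to N, not to an O-C linkage.
(B) has a carboxylic acid group (-C(=O)OH) but the singly-bonded O carries H (OX2H1, not H0).
(C) contains a methyl-ester group (-C(=O)OCH3), which satisfies every atom and bond constraint.
So the answer is (C).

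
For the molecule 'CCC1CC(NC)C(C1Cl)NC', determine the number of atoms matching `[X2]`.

0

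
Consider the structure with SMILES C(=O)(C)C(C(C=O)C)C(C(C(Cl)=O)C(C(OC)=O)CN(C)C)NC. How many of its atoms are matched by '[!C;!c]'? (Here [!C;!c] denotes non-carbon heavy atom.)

Check the 24 heavy atoms by environment: 16× C → no; 5× O → match; 1× Cl → match; 2× N → match.
Summing the matching environments: 5 + 1 + 2 = 8 matching atoms.

8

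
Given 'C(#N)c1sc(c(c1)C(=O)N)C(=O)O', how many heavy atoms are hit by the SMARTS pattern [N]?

2

Check the 13 heavy atoms by environment: 1× s (aromatic) → no; 4× c (aromatic) → no; 3× C → no; 3× O → no; 2× N → match.
That gives 2 matching atoms.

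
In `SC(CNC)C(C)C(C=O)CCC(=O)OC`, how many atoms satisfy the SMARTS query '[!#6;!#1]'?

5

The query [!#6;!#1] means: not carbon and not hydrogen — any heteroatom.
Check the 16 heavy atoms by environment: 11× C → no; 1× S → match; 1× N → match; 3× O → match.
Summing the matching environments: 1 + 1 + 3 = 5 matching atoms.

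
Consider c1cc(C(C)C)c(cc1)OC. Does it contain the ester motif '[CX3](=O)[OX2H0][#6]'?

No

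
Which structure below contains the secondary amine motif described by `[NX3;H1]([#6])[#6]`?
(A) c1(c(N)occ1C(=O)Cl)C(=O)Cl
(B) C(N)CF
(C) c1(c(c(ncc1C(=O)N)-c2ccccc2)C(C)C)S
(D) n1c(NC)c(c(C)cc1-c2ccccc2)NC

D

[NX3;H1]([#6])[#6] describes a trivalent nitrogen with one H, bonded to two carbons (a secondary amine).
(A) has a primary amino group (-NH2) but the nitrogen has H2 and only one carbon neighbour.
(B) has a primary amino group (-NH2) but the nitrogen has H2 and only one carbon neighbour.
(C) has a primary amide (-C(=O)NH2) but the -C(=O)NH2 nitrogen has H2, not H1.
(D) contains an N-methylamino group (-NHCH3), which satisfies every atom and bond constraint.
So the answer is (D).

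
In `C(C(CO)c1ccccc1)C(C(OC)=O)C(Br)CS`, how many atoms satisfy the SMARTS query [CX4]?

The query [CX4] means: C with X4: aliphatic carbon with exactly 4 total connections (bonds + H).
Check the 19 heavy atoms by environment: 7× C (X4) → match; 1× C (X3) → no; 1× O (X1) → no; 2× O (X2) → no; 1× S (X2) → no; 1× Br (X1) → no; 6× c (aromatic, X3) → no.
That gives 7 matching atoms.

7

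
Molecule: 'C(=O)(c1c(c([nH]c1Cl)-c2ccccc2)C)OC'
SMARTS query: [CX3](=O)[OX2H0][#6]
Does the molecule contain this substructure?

The pattern [CX3](=O)[OX2H0][#6] describes a carbonyl carbon bonded to an oxygen that is itself bonded to carbon (no H on that O) — an ester.
The molecule carries a methyl-ester group (-C(=O)OCH3), whose atoms satisfy every constraint of the query, so the pattern matches.

Yes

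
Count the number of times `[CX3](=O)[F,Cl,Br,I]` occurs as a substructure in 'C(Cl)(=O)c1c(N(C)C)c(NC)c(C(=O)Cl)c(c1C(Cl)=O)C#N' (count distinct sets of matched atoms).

[CX3](=O)[F,Cl,Br,I] is the SMARTS for an acyl halide: a carbonyl carbon bonded to a halogen.
The molecule carries 3 separate instances of an acyl chloride (-C(=O)Cl) meeting every constraint; each maps to a distinct set of atoms, giving 3 matches.

3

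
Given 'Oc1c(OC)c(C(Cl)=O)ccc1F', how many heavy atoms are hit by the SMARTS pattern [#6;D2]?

2

The query [#6;D2] means: any carbon bonded to exactly two heavy atoms.
Check the 13 heavy atoms by environment: 4× c (aromatic, D3) → no; 2× c (aromatic, D2) → match; 1× F (D1) → no; 2× O (D1) → no; 1× C (D3) → no; 1× Cl (D1) → no; 1× O (D2) → no; 1× C (D1) → no.
That gives 2 matching atoms.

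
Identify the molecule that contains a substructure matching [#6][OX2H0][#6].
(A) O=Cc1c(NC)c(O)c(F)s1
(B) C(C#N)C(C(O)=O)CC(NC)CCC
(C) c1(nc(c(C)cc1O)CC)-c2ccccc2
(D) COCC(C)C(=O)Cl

D

[#6][OX2H0][#6] describes an aliphatic oxygen bridging two carbons with no H on the oxygen (an ether).
(A) has a hydroxyl group (-OH) but the oxygen has H1, not H0 bridging two carbons.
(B) has a carboxylic acid group (-C(=O)OH) but the -OH oxygen has H1; the =O is OX1, not OX2.
(C) has a hydroxyl group (-OH) but the oxygen has H1, not H0 bridging two carbons.
(D) contains a methoxy ether (-OCH3), which satisfies every atom and bond constraint.
So the answer is (D).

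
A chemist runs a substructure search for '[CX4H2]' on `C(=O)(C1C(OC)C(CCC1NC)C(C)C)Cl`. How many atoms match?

2

The query [CX4H2] means: sp3 carbon (X4) with exactly two hydrogens.
Check the 16 heavy atoms by environment: 2× C (H2, X4) → match; 5× C (H1, X4) → no; 1× C (H0, X3) → no; 1× O (H0, X1) → no; 1× Cl (H0, X1) → no; 1× O (H0, X2) → no; 4× C (H3, X4) → no; 1× N (H1, X3) → no.
That gives 2 matching atoms.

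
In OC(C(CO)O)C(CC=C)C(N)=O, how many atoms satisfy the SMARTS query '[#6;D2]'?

3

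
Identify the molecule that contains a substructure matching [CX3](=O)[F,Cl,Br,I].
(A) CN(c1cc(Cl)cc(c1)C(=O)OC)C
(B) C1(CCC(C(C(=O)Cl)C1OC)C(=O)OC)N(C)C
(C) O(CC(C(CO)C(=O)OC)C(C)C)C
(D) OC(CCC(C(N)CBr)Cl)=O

[CX3](=O)[F,Cl,Br,I] describes a carbonyl carbon bonded to a halogen (an acyl halide).
(A) has a chloro substituent but the Cl is not on a carbonyl carbon.
(B) contains an acyl chloride (-C(=O)Cl), which satisfies every atom and bond constraint.
(C) has a methyl-ester group (-C(=O)OCH3) but the carbonyl is bonded to -O-C, not to a halogen.
(D) has a chloro substituent but the Cl is not on a carbonyl carbon.
So the answer is (B).

B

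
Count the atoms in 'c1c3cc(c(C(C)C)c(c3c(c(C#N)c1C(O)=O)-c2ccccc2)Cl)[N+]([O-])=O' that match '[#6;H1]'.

Check the 28 heavy atoms by environment: 9× c (aromatic, H0) → no; 7× c (aromatic, H1) → match; 1× Cl (H0) → no; 1× N (charge +1, H0) → no; 1× O (charge -1, H0) → no; 2× O (H0) → no; 2× C (H0) → no; 1× O (H1) → no; 1× N (H0) → no; 1× C (H1) → match; 2× C (H3) → no.
Summing the matching environments: 7 + 1 = 8 matching atoms.

8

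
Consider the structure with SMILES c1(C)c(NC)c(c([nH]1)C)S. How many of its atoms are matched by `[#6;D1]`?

The query [#6;D1] means: carbon bonded to exactly one heavy atom.
Check the 10 heavy atoms by environment: 1× n (aromatic, D2) → no; 4× c (aromatic, D3) → no; 1× S (D1) → no; 1× N (D2) → no; 3× C (D1) → match.
That gives 3 matching atoms.

3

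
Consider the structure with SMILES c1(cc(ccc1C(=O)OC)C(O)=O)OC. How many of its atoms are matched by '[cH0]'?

3

The query [cH0] means: aromatic carbon with no attached hydrogen (substituted or ring-fusion).
Check the 15 heavy atoms by environment: 3× c (aromatic, H1) → no; 3× c (aromatic, H0) → match; 2× C (H0) → no; 4× O (H0) → no; 2× C (H3) → no; 1× O (H1) → no.
That gives 3 matching atoms.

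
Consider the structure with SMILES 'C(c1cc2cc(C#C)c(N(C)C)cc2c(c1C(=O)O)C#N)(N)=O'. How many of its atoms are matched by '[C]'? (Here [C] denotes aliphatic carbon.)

7

The query [C] means: uppercase C matches aliphatic (non-aromatic) carbon only.
Check the 23 heavy atoms by environment: 10× c (aromatic) → no; 7× C → match; 3× N → no; 3× O → no.
That gives 7 matching atoms.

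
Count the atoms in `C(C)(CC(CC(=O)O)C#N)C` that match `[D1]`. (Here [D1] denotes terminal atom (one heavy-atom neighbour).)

5

The query [D1] means: atom with exactly one heavy-atom neighbour (degree 1).
Check the 11 heavy atoms by environment: 3× C (D2) → no; 3× C (D3) → no; 2× C (D1) → match; 2× O (D1) → match; 1× N (D1) → match.
Summing the matching environments: 2 + 2 + 1 = 5 matching atoms.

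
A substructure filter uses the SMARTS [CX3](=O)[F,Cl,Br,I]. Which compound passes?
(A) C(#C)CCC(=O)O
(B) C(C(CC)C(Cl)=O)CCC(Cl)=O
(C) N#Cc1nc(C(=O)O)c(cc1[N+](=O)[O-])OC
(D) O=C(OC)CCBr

B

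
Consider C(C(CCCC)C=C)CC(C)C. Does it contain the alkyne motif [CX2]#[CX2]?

The pattern [CX2]#[CX2] describes a carbon-carbon triple bond — an alkyne.
The closest candidate here is a vinyl group (-CH=CH2), but the C=C is a double bond; both carbons are CX3, not CX2. No other fragment satisfies the full query, so there is no match.

No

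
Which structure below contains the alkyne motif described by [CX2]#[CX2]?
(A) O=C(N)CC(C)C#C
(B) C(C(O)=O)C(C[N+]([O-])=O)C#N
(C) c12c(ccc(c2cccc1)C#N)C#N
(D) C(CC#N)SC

[CX2]#[CX2] describes a carbon-carbon triple bond (an alkyne).
(A) contains an ethynyl group (-C#CH), which satisfies every atom and bond constraint.
(B) has a nitrile (-C#N) but the triple bond is C#N, not C#C.
(C) has a nitrile (-C#N) but the triple bond is C#N, not C#C.
(D) has a nitrile (-C#N) but the triple bond is C#N, not C#C.
So the answer is (A).

A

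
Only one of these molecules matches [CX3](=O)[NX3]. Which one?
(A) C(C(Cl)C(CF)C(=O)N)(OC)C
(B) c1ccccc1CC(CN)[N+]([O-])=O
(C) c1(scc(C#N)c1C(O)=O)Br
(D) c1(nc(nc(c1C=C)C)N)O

A

[CX3](=O)[NX3] describes a carbonyl carbon bonded to a trivalent nitrogen (an amide).
(A) contains a primary amide (-C(=O)NH2), which satisfies every atom and bond constraint.
(B) has a primary amino group (-NH2) but the -NH2 is not attached to a carbonyl carbon.
(C) has a carboxylic acid group (-C(=O)OH) but the carbonyl is bonded to O, not to an NX3 nitrogen.
(D) has a primary amino group (-NH2) but the -NH2 is not attached to a carbonyl carbon.
So the answer is (A).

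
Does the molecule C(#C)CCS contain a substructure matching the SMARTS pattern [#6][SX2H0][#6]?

No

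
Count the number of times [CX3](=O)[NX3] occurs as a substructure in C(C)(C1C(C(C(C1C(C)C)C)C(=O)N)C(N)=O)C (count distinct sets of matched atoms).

2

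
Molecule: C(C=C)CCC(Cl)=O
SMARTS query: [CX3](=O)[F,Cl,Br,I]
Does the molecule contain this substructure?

The pattern [CX3](=O)[F,Cl,Br,I] describes a carbonyl carbon bonded to a halogen — an acyl halide.
The molecule carries an acyl chloride (-C(=O)Cl), whose atoms satisfy every constraint of the query, so the pattern matches.

Yes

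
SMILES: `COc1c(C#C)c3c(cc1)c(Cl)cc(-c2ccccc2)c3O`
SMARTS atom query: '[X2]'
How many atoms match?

4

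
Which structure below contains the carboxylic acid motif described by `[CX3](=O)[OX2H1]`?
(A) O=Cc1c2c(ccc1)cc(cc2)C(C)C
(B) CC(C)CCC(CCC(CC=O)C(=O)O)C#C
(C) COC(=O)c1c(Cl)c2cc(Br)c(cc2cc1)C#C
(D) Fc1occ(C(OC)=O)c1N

B

[CX3](=O)[OX2H1] describes an sp2 carbon double-bonded to O and single-bonded to an -OH oxygen (a carboxylic acid).
(A) has an aldehyde (-CHO) but there is no singly-bonded oxygen on the carbonyl carbon.
(B) contains a carboxylic acid group (-C(=O)OH), which satisfies every atom and bond constraint.
(C) has a methyl-ester group (-C(=O)OCH3) but the singly-bonded O has no H (OX2H0, not OX2H1).
(D) has a methyl-ester group (-C(=O)OCH3) but the singly-bonded O has no H (OX2H0, not OX2H1).
So the answer is (B).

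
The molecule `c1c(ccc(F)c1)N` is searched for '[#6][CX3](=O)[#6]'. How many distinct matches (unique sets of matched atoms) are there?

[#6][CX3](=O)[#6] is the SMARTS for a ketone: a carbonyl carbon (no H) flanked by two carbons.
No fragment in the molecule satisfies every constraint, giving 0 matches.

0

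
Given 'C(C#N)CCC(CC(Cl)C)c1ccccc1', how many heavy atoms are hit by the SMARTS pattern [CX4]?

7

The query [CX4] means: C with X4: aliphatic carbon with exactly 4 total connections (bonds + H).
Check the 16 heavy atoms by environment: 7× C (X4) → match; 1× C (X2) → no; 1× N (X1) → no; 1× Cl (X1) → no; 6× c (aromatic, X3) → no.
That gives 7 matching atoms.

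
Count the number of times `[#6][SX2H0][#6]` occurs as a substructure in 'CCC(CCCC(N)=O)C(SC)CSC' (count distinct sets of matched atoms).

2

[#6][SX2H0][#6] is the SMARTS for a thioether: an aliphatic sulfur bridging two carbons with no H on the sulfur.
The molecule carries 2 separate instances of a methylthio ether (-SCH3) meeting every constraint; each maps to a distinct set of atoms, giving 2 matches.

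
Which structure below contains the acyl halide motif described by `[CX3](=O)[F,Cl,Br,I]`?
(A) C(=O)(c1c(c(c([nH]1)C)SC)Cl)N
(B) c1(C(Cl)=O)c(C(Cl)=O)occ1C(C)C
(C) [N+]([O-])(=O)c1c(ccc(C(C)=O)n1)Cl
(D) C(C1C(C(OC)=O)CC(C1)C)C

B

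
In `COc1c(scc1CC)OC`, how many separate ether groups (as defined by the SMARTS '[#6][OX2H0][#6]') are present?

2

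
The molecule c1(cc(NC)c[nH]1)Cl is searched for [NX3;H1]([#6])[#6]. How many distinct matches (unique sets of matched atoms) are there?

[NX3;H1]([#6])[#6] is the SMARTS for a secondary amine: a trivalent nitrogen with one H, bonded to two carbons.
Exactly one fragment in the molecule meets all constraints, giving 1 match.

1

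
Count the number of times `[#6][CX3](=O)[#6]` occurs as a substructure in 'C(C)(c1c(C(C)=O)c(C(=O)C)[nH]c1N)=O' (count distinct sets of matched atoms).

[#6][CX3](=O)[#6] is the SMARTS for a ketone: a carbonyl carbon (no H) flanked by two carbons.
The molecule carries 3 separate instances of an acetyl/ketone group (-C(=O)CH3) meeting every constraint; each maps to a distinct set of atoms, giving 3 matches.

3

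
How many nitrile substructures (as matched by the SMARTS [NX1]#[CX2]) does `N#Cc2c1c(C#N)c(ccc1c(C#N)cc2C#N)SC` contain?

4

[NX1]#[CX2] is the SMARTS for a nitrile: a nitrogen triple-bonded to a two-connected carbon.
The molecule carries 4 separate instances of a nitrile (-C#N) meeting every constraint; each maps to a distinct set of atoms, giving 4 matches.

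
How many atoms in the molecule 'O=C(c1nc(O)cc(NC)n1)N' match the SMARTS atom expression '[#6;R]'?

The query [#6;R] means: carbon that is part of a ring.
Check the 12 heavy atoms by environment: 2× n (aromatic, in 6-ring) → no; 4× c (aromatic, in 6-ring) → match; 2× O (acyclic) → no; 2× C (acyclic) → no; 2× N (acyclic) → no.
That gives 4 matching atoms.

4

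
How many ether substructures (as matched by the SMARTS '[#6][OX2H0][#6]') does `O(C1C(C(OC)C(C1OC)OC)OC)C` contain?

5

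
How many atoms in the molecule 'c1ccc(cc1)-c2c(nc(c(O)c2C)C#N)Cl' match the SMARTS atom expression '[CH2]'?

The query [CH2] means: aliphatic carbon with exactly two hydrogens.
Check the 17 heavy atoms by environment: 1× n (aromatic, H0) → no; 6× c (aromatic, H0) → no; 1× Cl (H0) → no; 1× C (H0) → no; 1× N (H0) → no; 1× C (H3) → no; 5× c (aromatic, H1) → no; 1× O (H1) → no.
No environment satisfies the query, so 0 matching atoms.

0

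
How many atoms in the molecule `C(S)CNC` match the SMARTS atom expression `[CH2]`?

The query [CH2] means: aliphatic carbon with exactly two hydrogens.
Check the 5 heavy atoms by environment: 2× C (H2) → match; 1× N (H1) → no; 1× C (H3) → no; 1× S (H1) → no.
That gives 2 matching atoms.

2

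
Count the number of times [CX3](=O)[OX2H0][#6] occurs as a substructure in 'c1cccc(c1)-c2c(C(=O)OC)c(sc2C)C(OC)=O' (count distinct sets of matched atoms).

2

[CX3](=O)[OX2H0][#6] is the SMARTS for an ester: a carbonyl carbon bonded to an oxygen that is itself bonded to carbon (no H on that O).
The molecule carries 2 separate instances of a methyl-ester group (-C(=O)OCH3) meeting every constraint; each maps to a distinct set of atoms, giving 2 matches.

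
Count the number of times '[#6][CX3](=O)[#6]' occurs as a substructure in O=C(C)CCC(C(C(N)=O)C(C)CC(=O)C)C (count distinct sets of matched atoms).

2

[#6][CX3](=O)[#6] is the SMARTS for a ketone: a carbonyl carbon (no H) flanked by two carbons.
The molecule carries 2 separate instances of an acetyl/ketone group (-C(=O)CH3) meeting every constraint; each maps to a distinct set of atoms, giving 2 matches.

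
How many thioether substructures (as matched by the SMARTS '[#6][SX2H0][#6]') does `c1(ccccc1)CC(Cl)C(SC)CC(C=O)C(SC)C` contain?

2

[#6][SX2H0][#6] is the SMARTS for a thioether: an aliphatic sulfur bridging two carbons with no H on the sulfur.
The molecule carries 2 separate instances of a methylthio ether (-SCH3) meeting every constraint; each maps to a distinct set of atoms, giving 2 matches.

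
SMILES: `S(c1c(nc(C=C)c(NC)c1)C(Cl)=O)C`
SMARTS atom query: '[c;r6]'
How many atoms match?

The query [c;r6] means: aromatic carbon that belongs to a six-membered ring.
Check the 15 heavy atoms by environment: 1× n (aromatic, in 6-ring) → no; 5× c (aromatic, in 6-ring) → match; 5× C (acyclic) → no; 1× O (acyclic) → no; 1× Cl (acyclic) → no; 1× N (acyclic) → no; 1× S (acyclic) → no.
That gives 5 matching atoms.

5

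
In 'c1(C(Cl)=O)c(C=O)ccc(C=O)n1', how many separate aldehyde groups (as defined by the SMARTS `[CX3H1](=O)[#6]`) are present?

[CX3H1](=O)[#6] is the SMARTS for an aldehyde: an sp2 carbon with one H, double-bonded to O and single-bonded to carbon.
The molecule carries 2 separate instances of an aldehyde (-CHO) meeting every constraint; each maps to a distinct set of atoms, giving 2 matches.

2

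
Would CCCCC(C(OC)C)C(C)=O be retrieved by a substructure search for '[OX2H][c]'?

No

The pattern [OX2H][c] describes a hydroxyl oxygen attached to an aromatic carbon — a phenol.
The closest candidate here is a methoxy ether (-OCH3), but the oxygen has H0, not H1. No other fragment satisfies the full query, so there is no match.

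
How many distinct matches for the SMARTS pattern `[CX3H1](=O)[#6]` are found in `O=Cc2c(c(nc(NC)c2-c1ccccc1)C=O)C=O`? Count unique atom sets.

3

[CX3H1](=O)[#6] is the SMARTS for an aldehyde: an sp2 carbon with one H, double-bonded to O and single-bonded to carbon.
The molecule carries 3 separate instances of an aldehyde (-CHO) meeting every constraint; each maps to a distinct set of atoms, giving 3 matches.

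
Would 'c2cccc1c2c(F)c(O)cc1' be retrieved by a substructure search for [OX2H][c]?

Yes

The pattern [OX2H][c] describes a hydroxyl oxygen attached to an aromatic carbon — a phenol.
The molecule carries a hydroxyl group (-OH), whose atoms satisfy every constraint of the query, so the pattern matches.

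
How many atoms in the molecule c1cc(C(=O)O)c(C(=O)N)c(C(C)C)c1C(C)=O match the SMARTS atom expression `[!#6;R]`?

0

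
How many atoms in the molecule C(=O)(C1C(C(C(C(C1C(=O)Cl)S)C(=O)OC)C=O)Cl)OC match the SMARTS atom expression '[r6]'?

The query [r6] means: r6 matches atoms in a six-membered ring.
Check the 21 heavy atoms by environment: 6× C (in 6-ring) → match; 6× C (acyclic) → no; 6× O (acyclic) → no; 1× S (acyclic) → no; 2× Cl (acyclic) → no.
That gives 6 matching atoms.

6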